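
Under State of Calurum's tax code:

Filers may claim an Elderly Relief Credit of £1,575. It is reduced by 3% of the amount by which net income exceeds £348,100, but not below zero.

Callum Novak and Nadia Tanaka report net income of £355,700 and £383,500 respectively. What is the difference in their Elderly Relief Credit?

Callum (£355,700): Elderly Relief Credit: 3% of the £7,600 excess over £348,100 is £228; credit = £1,575 − £228 = £1,347.
Nadia (£383,500): Elderly Relief Credit: 3% of the £35,400 excess over £348,100 is £1,062; credit = £1,575 − £1,062 = £513.
Difference: |£1,347 − £513| = £834.

£834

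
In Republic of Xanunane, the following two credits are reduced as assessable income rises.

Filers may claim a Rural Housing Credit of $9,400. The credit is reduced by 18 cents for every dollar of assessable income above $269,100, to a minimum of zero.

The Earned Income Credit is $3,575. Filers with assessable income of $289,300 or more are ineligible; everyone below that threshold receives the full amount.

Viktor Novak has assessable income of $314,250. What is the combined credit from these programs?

$1,273

Rural Housing Credit: 18% of the $45,150 excess over $269,100 is $8,127; credit = $9,400 − $8,127 = $1,273.
Earned Income Credit: $314,250 meets or exceeds the $289,300 cutoff, so the credit is $0.
Total: $1,273 + $0 = $1,273.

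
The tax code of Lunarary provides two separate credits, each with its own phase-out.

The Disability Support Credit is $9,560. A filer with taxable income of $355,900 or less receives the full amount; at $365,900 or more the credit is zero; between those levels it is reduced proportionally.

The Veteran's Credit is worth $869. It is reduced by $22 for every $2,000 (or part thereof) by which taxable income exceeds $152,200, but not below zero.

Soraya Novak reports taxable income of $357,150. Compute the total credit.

Disability Support Credit: $357,150 is $1,250 into a $10,000 phase-out range, leaving 8,750/10,000 of the credit: $9,560 × 8,750/10,000 = $8,365.
Veteran's Credit: income exceeds $152,200 by $204,950 → 103 increments × $22 = $2,266 ≥ base, so the credit is $0.
Total: $8,365 + $0 = $8,365.

$8,365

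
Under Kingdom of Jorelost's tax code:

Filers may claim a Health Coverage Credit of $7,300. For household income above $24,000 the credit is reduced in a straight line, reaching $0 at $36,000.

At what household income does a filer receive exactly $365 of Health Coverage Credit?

$35,400

$365 is 365/7,300 of the full $7,300, so 6,935/7,300 of the $12,000 range has been used: income = $24,000 + $12,000 × 6,935/7,300 = $35,400.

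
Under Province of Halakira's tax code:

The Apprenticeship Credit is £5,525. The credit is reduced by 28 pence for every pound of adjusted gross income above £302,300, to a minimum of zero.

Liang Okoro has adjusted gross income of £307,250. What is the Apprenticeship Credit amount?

£4,139

Apprenticeship Credit: 28% of the £4,950 excess over £302,300 is £1,386; credit = £5,525 − £1,386 = £4,139.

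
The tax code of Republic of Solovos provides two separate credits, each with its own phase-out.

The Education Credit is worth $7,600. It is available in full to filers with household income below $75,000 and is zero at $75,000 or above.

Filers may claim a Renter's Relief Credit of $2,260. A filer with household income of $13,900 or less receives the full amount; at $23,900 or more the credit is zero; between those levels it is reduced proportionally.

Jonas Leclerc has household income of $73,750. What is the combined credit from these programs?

Education Credit: $73,750 is below the $75,000 cutoff, so the full $7,600 applies.
Renter's Relief Credit: $73,750 is at or above $23,900, so the credit is $0.
Total: $7,600 + $0 = $7,600.

$7,600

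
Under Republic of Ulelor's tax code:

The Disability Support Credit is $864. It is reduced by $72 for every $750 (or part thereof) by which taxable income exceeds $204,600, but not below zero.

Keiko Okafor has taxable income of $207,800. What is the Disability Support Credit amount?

$504

Disability Support Credit: income exceeds $204,600 by $3,200, which is 5 full-or-partial $750 increments; reduction = 5 × $72 = $360, leaving $504.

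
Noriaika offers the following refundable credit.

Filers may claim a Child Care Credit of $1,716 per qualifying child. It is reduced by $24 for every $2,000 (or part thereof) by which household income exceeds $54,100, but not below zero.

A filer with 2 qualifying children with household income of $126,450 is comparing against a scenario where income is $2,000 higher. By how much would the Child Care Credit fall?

$24

At $126,450 — base = 2 × $1,716 = $3,432. income exceeds $54,100 by $72,350, which is 37 full-or-partial $2,000 increments; reduction = 37 × $24 = $888, leaving $2,544.
At $128,450 — base = 2 × $1,716 = $3,432. income exceeds $54,100 by $74,350, which is 38 full-or-partial $2,000 increments; reduction = 38 × $24 = $912, leaving $2,520.
Lost: $2,544 − $2,520 = $24.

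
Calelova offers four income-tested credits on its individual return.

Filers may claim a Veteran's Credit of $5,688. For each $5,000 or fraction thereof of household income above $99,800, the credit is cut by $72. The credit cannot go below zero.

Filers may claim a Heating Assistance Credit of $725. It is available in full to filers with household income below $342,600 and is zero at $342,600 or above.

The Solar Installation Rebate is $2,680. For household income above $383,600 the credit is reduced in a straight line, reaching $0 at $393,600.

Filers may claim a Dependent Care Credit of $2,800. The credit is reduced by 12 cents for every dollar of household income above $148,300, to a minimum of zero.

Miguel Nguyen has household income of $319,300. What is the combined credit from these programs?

$5,925

Veteran's Credit: income exceeds $99,800 by $219,500, which is 44 full-or-partial $5,000 increments; reduction = 44 × $72 = $3,168, leaving $2,520.
Heating Assistance Credit: $319,300 is below the $342,600 cutoff, so the full $725 applies.
Solar Installation Rebate: $319,300 is at or below the $383,600 threshold, so the full $2,680 applies.
Dependent Care Credit: 12% of the $171,000 excess over $148,300 is $20,520 ≥ base, so the credit is $0.
Total: $2,520 + $725 + $2,680 + $0 = $5,925.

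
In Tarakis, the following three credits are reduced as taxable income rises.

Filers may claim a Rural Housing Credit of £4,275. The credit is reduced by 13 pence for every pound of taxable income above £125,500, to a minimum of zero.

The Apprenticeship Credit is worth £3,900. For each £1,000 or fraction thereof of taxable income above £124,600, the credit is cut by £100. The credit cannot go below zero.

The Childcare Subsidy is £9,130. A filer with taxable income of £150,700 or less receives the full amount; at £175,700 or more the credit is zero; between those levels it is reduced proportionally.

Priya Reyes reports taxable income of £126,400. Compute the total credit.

£16,988

Rural Housing Credit: 13% of the £900 excess over £125,500 is £117; credit = £4,275 − £117 = £4,158.
Apprenticeship Credit: income exceeds £124,600 by £1,800, which is 2 full-or-partial £1,000 increments; reduction = 2 × £100 = £200, leaving £3,700.
Childcare Subsidy: £126,400 is at or below the £150,700 threshold, so the full £9,130 applies.
Total: £4,158 + £3,700 + £9,130 = £16,988.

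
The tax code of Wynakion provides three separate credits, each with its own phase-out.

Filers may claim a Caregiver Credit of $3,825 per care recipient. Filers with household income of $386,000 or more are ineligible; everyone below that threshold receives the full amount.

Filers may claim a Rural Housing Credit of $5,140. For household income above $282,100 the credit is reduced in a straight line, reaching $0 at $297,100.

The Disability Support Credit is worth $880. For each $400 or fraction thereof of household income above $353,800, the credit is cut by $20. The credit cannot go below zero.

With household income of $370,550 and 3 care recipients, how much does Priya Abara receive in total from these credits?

Caregiver Credit: base = 3 × $3,825 = $11,475. $370,550 is below the $386,000 cutoff, so the full $11,475 applies.
Rural Housing Credit: $370,550 is at or above $297,100, so the credit is $0.
Disability Support Credit: income exceeds $353,800 by $16,750, which is 42 full-or-partial $400 increments; reduction = 42 × $20 = $840, leaving $40.
Total: $11,475 + $0 + $40 = $11,515.

$11,515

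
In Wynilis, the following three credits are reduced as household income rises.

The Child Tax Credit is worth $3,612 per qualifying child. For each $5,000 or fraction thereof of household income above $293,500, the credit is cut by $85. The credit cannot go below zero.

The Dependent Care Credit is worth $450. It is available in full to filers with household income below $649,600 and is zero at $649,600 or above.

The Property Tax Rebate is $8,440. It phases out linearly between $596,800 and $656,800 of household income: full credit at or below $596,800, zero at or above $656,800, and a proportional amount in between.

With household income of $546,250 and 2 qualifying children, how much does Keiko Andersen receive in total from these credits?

Child Tax Credit: base = 2 × $3,612 = $7,224. income exceeds $293,500 by $252,750, which is 51 full-or-partial $5,000 increments; reduction = 51 × $85 = $4,335, leaving $2,889.
Dependent Care Credit: $546,250 is below the $649,600 cutoff, so the full $450 applies.
Property Tax Rebate: $546,250 is at or below the $596,800 threshold, so the full $8,440 applies.
Total: $2,889 + $450 + $8,440 = $11,779.

$11,779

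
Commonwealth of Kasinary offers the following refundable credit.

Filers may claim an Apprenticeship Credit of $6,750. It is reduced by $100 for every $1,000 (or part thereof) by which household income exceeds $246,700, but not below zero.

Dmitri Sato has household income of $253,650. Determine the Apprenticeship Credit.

Apprenticeship Credit: income exceeds $246,700 by $6,950, which is 7 full-or-partial $1,000 increments; reduction = 7 × $100 = $700, leaving $6,050.

$6,050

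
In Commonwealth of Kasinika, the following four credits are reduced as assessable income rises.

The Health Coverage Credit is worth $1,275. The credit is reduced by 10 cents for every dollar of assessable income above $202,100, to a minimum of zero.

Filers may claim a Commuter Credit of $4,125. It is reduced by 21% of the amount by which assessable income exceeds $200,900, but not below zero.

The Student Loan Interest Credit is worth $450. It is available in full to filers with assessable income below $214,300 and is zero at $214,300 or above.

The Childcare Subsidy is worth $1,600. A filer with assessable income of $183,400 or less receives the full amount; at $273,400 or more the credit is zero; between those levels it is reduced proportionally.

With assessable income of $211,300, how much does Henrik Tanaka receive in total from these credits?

$3,850

Health Coverage Credit: 10% of the $9,200 excess over $202,100 is $920; credit = $1,275 − $920 = $355.
Commuter Credit: 21% of the $10,400 excess over $200,900 is $2,184; credit = $4,125 − $2,184 = $1,941.
Student Loan Interest Credit: $211,300 is below the $214,300 cutoff, so the full $450 applies.
Childcare Subsidy: $211,300 is $27,900 into a $90,000 phase-out range, leaving 62,100/90,000 of the credit: $1,600 × 62,100/90,000 = $1,104.
Total: $355 + $1,941 + $450 + $1,104 = $3,850.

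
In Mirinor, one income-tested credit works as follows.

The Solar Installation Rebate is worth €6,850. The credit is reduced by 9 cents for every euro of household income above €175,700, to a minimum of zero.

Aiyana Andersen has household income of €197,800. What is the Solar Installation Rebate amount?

€4,861

Solar Installation Rebate: 9% of the €22,100 excess over €175,700 is €1,989; credit = €6,850 − €1,989 = €4,861.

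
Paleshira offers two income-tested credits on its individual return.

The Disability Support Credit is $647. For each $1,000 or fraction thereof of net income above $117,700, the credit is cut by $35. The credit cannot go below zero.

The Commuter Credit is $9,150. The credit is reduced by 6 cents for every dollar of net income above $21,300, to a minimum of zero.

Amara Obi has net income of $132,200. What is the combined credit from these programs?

$2,618

Disability Support Credit: income exceeds $117,700 by $14,500, which is 15 full-or-partial $1,000 increments; reduction = 15 × $35 = $525, leaving $122.
Commuter Credit: 6% of the $110,900 excess over $21,300 is $6,654; credit = $9,150 − $6,654 = $2,496.
Total: $122 + $2,496 = $2,618.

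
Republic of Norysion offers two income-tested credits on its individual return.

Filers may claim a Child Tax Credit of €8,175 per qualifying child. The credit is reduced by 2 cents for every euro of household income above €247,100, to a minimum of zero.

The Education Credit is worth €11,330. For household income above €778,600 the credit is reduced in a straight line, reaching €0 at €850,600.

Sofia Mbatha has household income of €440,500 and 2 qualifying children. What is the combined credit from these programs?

Child Tax Credit: base = 2 × €8,175 = €16,350. 2% of the €193,400 excess over €247,100 is €3,868; credit = €16,350 − €3,868 = €12,482.
Education Credit: €440,500 is at or below the €778,600 threshold, so the full €11,330 applies.
Total: €12,482 + €11,330 = €23,812.

€23,812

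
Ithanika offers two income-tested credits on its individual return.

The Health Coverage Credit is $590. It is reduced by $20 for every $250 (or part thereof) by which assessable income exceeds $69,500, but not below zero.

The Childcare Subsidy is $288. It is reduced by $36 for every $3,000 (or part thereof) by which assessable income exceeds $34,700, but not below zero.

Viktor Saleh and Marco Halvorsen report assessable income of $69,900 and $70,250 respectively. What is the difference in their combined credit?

Viktor ($69,900): Health Coverage Credit: income exceeds $69,500 by $400, which is 2 full-or-partial $250 increments; reduction = 2 × $20 = $40, leaving $550. Childcare Subsidy: income exceeds $34,700 by $35,200 → 12 increments × $36 = $432 ≥ base, so the credit is $0. total $550 + $0 = $550
Marco ($70,250): Health Coverage Credit: income exceeds $69,500 by $750, which is 3 full-or-partial $250 increments; reduction = 3 × $20 = $60, leaving $530. Childcare Subsidy: income exceeds $34,700 by $35,550 → 12 increments × $36 = $432 ≥ base, so the credit is $0. total $530 + $0 = $530
Difference: |$550 − $530| = $20.

$20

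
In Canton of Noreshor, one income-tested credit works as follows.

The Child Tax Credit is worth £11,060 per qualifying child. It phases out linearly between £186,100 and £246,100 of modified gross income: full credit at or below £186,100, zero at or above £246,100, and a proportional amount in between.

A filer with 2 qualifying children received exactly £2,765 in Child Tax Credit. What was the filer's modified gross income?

£238,600

Full credit = 2 × £11,060 = £22,120.
£2,765 is 2,765/22,120 of the full £22,120, so 19,355/22,120 of the £60,000 range has been used: income = £186,100 + £60,000 × 19,355/22,120 = £238,600.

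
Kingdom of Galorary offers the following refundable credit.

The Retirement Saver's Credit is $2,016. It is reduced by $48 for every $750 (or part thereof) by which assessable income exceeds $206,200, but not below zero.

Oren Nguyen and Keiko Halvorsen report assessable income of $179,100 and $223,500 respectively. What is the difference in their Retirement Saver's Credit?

Oren ($179,100): Retirement Saver's Credit: $179,100 is at or below the $206,200 threshold, so the full $2,016 applies.
Keiko ($223,500): Retirement Saver's Credit: income exceeds $206,200 by $17,300, which is 24 full-or-partial $750 increments; reduction = 24 × $48 = $1,152, leaving $864.
Difference: |$2,016 − $864| = $1,152.

$1,152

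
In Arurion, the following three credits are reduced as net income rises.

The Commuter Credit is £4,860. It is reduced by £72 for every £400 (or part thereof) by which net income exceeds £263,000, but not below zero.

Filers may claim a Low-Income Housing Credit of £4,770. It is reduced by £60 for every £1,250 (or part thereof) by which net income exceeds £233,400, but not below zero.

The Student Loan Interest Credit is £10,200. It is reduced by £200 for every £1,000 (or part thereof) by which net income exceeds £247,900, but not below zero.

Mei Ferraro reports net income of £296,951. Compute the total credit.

£1,910

Commuter Credit: income exceeds £263,000 by £33,951 → 85 increments × £72 = £6,120 ≥ base, so the credit is £0.
Low-Income Housing Credit: income exceeds £233,400 by £63,551, which is 51 full-or-partial £1,250 increments; reduction = 51 × £60 = £3,060, leaving £1,710.
Student Loan Interest Credit: income exceeds £247,900 by £49,051, which is 50 full-or-partial £1,000 increments; reduction = 50 × £200 = £10,000, leaving £200.
Total: £0 + £1,710 + £200 = £1,910.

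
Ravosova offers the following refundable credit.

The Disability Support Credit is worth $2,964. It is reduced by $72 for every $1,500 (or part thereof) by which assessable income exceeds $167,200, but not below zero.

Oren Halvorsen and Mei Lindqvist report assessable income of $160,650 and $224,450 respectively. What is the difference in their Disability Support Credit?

Oren ($160,650): Disability Support Credit: $160,650 is at or below the $167,200 threshold, so the full $2,964 applies.
Mei ($224,450): Disability Support Credit: income exceeds $167,200 by $57,250, which is 39 full-or-partial $1,500 increments; reduction = 39 × $72 = $2,808, leaving $156.
Difference: |$2,964 − $156| = $2,808.

$2,808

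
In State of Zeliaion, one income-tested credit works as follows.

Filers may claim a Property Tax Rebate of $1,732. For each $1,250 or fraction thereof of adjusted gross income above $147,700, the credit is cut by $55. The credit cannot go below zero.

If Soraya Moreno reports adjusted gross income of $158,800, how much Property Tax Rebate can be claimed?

Property Tax Rebate: income exceeds $147,700 by $11,100, which is 9 full-or-partial $1,250 increments; reduction = 9 × $55 = $495, leaving $1,237.

$1,237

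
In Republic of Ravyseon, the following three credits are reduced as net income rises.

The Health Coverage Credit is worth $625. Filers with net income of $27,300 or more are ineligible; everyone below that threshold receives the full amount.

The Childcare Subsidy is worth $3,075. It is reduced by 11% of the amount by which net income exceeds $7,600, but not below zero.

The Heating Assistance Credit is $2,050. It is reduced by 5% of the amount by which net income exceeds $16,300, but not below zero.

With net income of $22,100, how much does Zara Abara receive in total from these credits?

$3,865

Health Coverage Credit: $22,100 is below the $27,300 cutoff, so the full $625 applies.
Childcare Subsidy: 11% of the $14,500 excess over $7,600 is $1,595; credit = $3,075 − $1,595 = $1,480.
Heating Assistance Credit: 5% of the $5,800 excess over $16,300 is $290; credit = $2,050 − $290 = $1,760.
Total: $625 + $1,480 + $1,760 = $3,865.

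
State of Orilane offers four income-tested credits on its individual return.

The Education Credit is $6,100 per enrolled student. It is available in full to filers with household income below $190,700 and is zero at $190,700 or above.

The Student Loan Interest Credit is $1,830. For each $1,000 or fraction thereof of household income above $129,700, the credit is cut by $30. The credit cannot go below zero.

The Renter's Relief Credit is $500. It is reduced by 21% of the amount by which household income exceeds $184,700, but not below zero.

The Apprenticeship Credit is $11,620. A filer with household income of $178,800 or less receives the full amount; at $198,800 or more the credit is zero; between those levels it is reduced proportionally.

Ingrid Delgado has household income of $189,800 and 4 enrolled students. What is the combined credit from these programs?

$29,629

Education Credit: base = 4 × $6,100 = $24,400. $189,800 is below the $190,700 cutoff, so the full $24,400 applies.
Student Loan Interest Credit: income exceeds $129,700 by $60,100 → 61 increments × $30 = $1,830 ≥ base, so the credit is $0.
Renter's Relief Credit: 21% of the $5,100 excess over $184,700 is $1,071 ≥ base, so the credit is $0.
Apprenticeship Credit: $189,800 is $11,000 into a $20,000 phase-out range, leaving 9,000/20,000 of the credit: $11,620 × 9,000/20,000 = $5,229.
Total: $24,400 + $0 + $0 + $5,229 = $29,629.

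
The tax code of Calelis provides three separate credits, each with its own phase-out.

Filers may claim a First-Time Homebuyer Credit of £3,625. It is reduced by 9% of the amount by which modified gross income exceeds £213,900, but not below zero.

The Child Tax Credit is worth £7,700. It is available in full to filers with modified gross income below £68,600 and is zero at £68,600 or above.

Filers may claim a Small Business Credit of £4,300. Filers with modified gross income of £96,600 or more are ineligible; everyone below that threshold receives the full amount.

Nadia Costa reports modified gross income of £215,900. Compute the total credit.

£3,445

First-Time Homebuyer Credit: 9% of the £2,000 excess over £213,900 is £180; credit = £3,625 − £180 = £3,445.
Child Tax Credit: £215,900 meets or exceeds the £68,600 cutoff, so the credit is £0.
Small Business Credit: £215,900 meets or exceeds the £96,600 cutoff, so the credit is £0.
Total: £3,445 + £0 + £0 = £3,445.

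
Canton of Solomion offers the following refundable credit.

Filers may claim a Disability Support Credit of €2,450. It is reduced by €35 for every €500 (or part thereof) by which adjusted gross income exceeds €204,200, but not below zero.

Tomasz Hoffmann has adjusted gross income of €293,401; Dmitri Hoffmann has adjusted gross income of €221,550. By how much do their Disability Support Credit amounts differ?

Tomasz (€293,401): Disability Support Credit: income exceeds €204,200 by €89,201 → 179 increments × €35 = €6,265 ≥ base, so the credit is €0.
Dmitri (€221,550): Disability Support Credit: income exceeds €204,200 by €17,350, which is 35 full-or-partial €500 increments; reduction = 35 × €35 = €1,225, leaving €1,225.
Difference: |€0 − €1,225| = €1,225.

€1,225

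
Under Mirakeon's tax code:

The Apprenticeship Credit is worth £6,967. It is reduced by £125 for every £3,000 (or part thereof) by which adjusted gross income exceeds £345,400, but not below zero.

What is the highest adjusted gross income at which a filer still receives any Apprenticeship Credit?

After 55 increments the reduction is 55 × £125 = £6,875, leaving £92; one more increment wipes it out. Increment 55 ends at excess 55 × £3,000 = £165,000, so the highest qualifying income is £345,400 + £165,000 = £510,400.

£510,400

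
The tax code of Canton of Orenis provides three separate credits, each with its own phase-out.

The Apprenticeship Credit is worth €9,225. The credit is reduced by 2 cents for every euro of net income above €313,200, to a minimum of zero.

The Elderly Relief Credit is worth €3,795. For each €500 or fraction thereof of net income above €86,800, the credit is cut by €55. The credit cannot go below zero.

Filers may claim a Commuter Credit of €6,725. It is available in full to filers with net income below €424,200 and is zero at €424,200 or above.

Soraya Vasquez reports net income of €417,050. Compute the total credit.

Apprenticeship Credit: 2% of the €103,850 excess over €313,200 is €2,077; credit = €9,225 − €2,077 = €7,148.
Elderly Relief Credit: income exceeds €86,800 by €330,250 → 661 increments × €55 = €36,355 ≥ base, so the credit is €0.
Commuter Credit: €417,050 is below the €424,200 cutoff, so the full €6,725 applies.
Total: €7,148 + €0 + €6,725 = €13,873.

€13,873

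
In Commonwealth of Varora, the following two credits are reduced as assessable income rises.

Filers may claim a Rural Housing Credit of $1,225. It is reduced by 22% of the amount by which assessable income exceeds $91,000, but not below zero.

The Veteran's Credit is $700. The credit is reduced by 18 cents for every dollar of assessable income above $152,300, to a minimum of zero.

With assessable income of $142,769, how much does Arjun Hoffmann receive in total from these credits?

$700

Rural Housing Credit: 22% of the $51,769 excess over $91,000 is $11,389.18 ≥ base, so the credit is $0.
Veteran's Credit: $142,769 is at or below the $152,300 threshold, so the full $700 applies.
Total: $0 + $700 = $700.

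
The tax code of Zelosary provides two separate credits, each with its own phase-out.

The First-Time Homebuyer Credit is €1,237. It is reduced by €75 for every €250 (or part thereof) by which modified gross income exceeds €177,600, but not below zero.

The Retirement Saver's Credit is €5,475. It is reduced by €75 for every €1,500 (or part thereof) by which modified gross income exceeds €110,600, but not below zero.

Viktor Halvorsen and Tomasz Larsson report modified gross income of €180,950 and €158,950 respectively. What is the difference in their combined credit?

Viktor (€180,950): First-Time Homebuyer Credit: income exceeds €177,600 by €3,350, which is 14 full-or-partial €250 increments; reduction = 14 × €75 = €1,050, leaving €187. Retirement Saver's Credit: income exceeds €110,600 by €70,350, which is 47 full-or-partial €1,500 increments; reduction = 47 × €75 = €3,525, leaving €1,950. total €187 + €1,950 = €2,137
Tomasz (€158,950): First-Time Homebuyer Credit: €158,950 is at or below the €177,600 threshold, so the full €1,237 applies. Retirement Saver's Credit: income exceeds €110,600 by €48,350, which is 33 full-or-partial €1,500 increments; reduction = 33 × €75 = €2,475, leaving €3,000. total €1,237 + €3,000 = €4,237
Difference: |€2,137 − €4,237| = €2,100.

€2,100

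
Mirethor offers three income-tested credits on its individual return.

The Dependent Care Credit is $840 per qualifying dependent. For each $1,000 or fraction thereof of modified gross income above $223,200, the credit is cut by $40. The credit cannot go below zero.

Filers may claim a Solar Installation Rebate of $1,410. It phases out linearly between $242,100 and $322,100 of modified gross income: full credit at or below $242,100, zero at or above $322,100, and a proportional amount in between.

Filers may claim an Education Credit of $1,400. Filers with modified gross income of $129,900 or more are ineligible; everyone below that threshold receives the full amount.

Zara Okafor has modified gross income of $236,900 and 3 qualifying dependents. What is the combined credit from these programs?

$3,370

Dependent Care Credit: base = 3 × $840 = $2,520. income exceeds $223,200 by $13,700, which is 14 full-or-partial $1,000 increments; reduction = 14 × $40 = $560, leaving $1,960.
Solar Installation Rebate: $236,900 is at or below the $242,100 threshold, so the full $1,410 applies.
Education Credit: $236,900 meets or exceeds the $129,900 cutoff, so the credit is $0.
Total: $1,960 + $1,410 + $0 = $3,370.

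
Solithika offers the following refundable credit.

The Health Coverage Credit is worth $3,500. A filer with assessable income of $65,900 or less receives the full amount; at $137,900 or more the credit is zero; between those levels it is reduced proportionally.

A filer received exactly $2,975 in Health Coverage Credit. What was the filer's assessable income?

$2,975 is 2,975/3,500 of the full $3,500, so 525/3,500 of the $72,000 range has been used: income = $65,900 + $72,000 × 525/3,500 = $76,700.

$76,700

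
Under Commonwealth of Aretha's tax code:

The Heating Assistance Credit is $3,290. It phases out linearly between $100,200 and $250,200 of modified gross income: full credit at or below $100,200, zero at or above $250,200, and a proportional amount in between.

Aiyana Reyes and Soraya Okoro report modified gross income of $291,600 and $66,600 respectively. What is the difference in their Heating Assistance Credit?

Aiyana ($291,600): Heating Assistance Credit: $291,600 is at or above $250,200, so the credit is $0.
Soraya ($66,600): Heating Assistance Credit: $66,600 is at or below the $100,200 threshold, so the full $3,290 applies.
Difference: |$0 − $3,290| = $3,290.

$3,290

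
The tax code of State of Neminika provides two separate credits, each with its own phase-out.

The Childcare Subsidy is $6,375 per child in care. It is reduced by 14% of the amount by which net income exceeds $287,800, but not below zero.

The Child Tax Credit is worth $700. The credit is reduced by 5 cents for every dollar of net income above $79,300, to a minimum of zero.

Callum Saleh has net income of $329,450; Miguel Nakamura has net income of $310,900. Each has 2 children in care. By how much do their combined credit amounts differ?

$2,597

Callum ($329,450): Childcare Subsidy: base = 2 × $6,375 = $12,750. 14% of the $41,650 excess over $287,800 is $5,831; credit = $12,750 − $5,831 = $6,919. Child Tax Credit: 5% of the $250,150 excess over $79,300 is $12,507.50 ≥ base, so the credit is $0. total $6,919 + $0 = $6,919
Miguel ($310,900): Childcare Subsidy: base = 2 × $6,375 = $12,750. 14% of the $23,100 excess over $287,800 is $3,234; credit = $12,750 − $3,234 = $9,516. Child Tax Credit: 5% of the $231,600 excess over $79,300 is $11,580 ≥ base, so the credit is $0. total $9,516 + $0 = $9,516
Difference: |$6,919 − $9,516| = $2,597.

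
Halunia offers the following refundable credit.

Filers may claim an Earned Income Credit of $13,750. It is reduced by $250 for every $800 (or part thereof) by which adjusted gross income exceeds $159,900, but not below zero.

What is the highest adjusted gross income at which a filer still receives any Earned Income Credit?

After 54 increments the reduction is 54 × $250 = $13,500, leaving $250; one more increment wipes it out. Increment 54 ends at excess 54 × $800 = $43,200, so the highest qualifying income is $159,900 + $43,200 = $203,100.

$203,100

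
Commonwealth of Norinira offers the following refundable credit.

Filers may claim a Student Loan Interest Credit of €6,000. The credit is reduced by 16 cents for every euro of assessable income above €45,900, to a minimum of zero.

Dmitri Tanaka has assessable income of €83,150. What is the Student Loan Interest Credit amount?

€40

Student Loan Interest Credit: 16% of the €37,250 excess over €45,900 is €5,960; credit = €6,000 − €5,960 = €40.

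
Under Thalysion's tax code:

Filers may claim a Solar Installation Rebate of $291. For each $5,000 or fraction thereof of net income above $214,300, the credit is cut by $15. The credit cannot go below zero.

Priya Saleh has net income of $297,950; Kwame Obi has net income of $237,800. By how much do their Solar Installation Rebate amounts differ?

$180

Priya ($297,950): Solar Installation Rebate: income exceeds $214,300 by $83,650, which is 17 full-or-partial $5,000 increments; reduction = 17 × $15 = $255, leaving $36.
Kwame ($237,800): Solar Installation Rebate: income exceeds $214,300 by $23,500, which is 5 full-or-partial $5,000 increments; reduction = 5 × $15 = $75, leaving $216.
Difference: |$36 − $216| = $180.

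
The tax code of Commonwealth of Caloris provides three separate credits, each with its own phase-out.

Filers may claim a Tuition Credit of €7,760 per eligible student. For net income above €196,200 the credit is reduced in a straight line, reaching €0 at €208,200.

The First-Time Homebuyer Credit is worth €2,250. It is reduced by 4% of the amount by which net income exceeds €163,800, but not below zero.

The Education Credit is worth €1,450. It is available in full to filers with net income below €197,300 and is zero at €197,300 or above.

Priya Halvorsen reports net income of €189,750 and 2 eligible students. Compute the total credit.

Tuition Credit: base = 2 × €7,760 = €15,520. €189,750 is at or below the €196,200 threshold, so the full €15,520 applies.
First-Time Homebuyer Credit: 4% of the €25,950 excess over €163,800 is €1,038; credit = €2,250 − €1,038 = €1,212.
Education Credit: €189,750 is below the €197,300 cutoff, so the full €1,450 applies.
Total: €15,520 + €1,212 + €1,450 = €18,182.

€18,182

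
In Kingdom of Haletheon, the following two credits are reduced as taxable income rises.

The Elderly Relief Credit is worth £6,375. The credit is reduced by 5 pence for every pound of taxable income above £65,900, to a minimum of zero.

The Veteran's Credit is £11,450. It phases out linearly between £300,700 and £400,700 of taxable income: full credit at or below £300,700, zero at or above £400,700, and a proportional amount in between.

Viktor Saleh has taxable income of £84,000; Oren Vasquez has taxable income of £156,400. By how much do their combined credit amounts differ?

Viktor (£84,000): Elderly Relief Credit: 5% of the £18,100 excess over £65,900 is £905; credit = £6,375 − £905 = £5,470. Veteran's Credit: £84,000 is at or below the £300,700 threshold, so the full £11,450 applies. total £5,470 + £11,450 = £16,920
Oren (£156,400): Elderly Relief Credit: 5% of the £90,500 excess over £65,900 is £4,525; credit = £6,375 − £4,525 = £1,850. Veteran's Credit: £156,400 is at or below the £300,700 threshold, so the full £11,450 applies. total £1,850 + £11,450 = £13,300
Difference: |£16,920 − £13,300| = £3,620.

£3,620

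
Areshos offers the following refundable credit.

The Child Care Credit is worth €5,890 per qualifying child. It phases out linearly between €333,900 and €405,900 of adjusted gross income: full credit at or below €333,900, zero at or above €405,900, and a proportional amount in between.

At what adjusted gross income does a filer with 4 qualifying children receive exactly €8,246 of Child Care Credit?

€380,700

Full credit = 4 × €5,890 = €23,560.
€8,246 is 8,246/23,560 of the full €23,560, so 15,314/23,560 of the €72,000 range has been used: income = €333,900 + €72,000 × 15,314/23,560 = €380,700.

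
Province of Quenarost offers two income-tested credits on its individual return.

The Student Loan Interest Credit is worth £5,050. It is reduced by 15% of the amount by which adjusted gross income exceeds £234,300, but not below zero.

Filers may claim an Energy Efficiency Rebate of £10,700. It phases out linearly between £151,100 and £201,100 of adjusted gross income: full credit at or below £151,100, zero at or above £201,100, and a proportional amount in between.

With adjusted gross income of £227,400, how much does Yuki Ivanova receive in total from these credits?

Student Loan Interest Credit: £227,400 is at or below the £234,300 threshold, so the full £5,050 applies.
Energy Efficiency Rebate: £227,400 is at or above £201,100, so the credit is £0.
Total: £5,050 + £0 = £5,050.

£5,050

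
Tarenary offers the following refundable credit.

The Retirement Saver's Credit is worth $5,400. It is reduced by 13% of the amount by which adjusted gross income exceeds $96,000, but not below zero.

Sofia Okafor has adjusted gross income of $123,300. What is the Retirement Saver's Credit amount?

Retirement Saver's Credit: 13% of the $27,300 excess over $96,000 is $3,549; credit = $5,400 − $3,549 = $1,851.

$1,851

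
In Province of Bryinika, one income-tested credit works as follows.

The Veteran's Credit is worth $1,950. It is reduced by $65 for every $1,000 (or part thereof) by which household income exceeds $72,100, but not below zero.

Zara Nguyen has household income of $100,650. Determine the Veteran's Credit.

$65

Veteran's Credit: income exceeds $72,100 by $28,550, which is 29 full-or-partial $1,000 increments; reduction = 29 × $65 = $1,885, leaving $65.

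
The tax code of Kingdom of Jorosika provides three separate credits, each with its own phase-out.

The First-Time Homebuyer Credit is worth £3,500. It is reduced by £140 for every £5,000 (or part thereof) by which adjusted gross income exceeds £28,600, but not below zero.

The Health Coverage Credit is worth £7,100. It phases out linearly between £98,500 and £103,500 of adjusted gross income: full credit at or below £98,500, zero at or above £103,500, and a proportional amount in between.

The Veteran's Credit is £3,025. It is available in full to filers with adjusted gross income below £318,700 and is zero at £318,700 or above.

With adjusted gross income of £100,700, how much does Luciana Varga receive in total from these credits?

First-Time Homebuyer Credit: income exceeds £28,600 by £72,100, which is 15 full-or-partial £5,000 increments; reduction = 15 × £140 = £2,100, leaving £1,400.
Health Coverage Credit: £100,700 is £2,200 into a £5,000 phase-out range, leaving 2,800/5,000 of the credit: £7,100 × 2,800/5,000 = £3,976.
Veteran's Credit: £100,700 is below the £318,700 cutoff, so the full £3,025 applies.
Total: £1,400 + £3,976 + £3,025 = £8,401.

£8,401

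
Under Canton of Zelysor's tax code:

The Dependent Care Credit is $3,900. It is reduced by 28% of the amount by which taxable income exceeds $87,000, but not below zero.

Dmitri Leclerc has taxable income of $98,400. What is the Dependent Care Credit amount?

Dependent Care Credit: 28% of the $11,400 excess over $87,000 is $3,192; credit = $3,900 − $3,192 = $708.

$708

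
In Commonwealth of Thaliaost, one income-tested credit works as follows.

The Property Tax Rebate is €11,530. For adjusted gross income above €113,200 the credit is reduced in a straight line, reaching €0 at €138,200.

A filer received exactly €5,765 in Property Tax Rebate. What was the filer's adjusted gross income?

€125,700

€5,765 is 5,765/11,530 of the full €11,530, so 5,765/11,530 of the €25,000 range has been used: income = €113,200 + €25,000 × 5,765/11,530 = €125,700.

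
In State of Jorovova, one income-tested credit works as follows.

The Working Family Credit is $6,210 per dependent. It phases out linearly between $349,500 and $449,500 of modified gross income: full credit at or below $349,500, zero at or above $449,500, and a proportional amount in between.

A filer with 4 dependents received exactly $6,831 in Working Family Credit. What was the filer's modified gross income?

$422,000

Full credit = 4 × $6,210 = $24,840.
$6,831 is 6,831/24,840 of the full $24,840, so 18,009/24,840 of the $100,000 range has been used: income = $349,500 + $100,000 × 18,009/24,840 = $422,000.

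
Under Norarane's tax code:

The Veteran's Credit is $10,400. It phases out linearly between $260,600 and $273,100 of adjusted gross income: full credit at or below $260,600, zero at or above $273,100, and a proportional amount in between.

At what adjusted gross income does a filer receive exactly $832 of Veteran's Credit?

$272,100

$832 is 832/10,400 of the full $10,400, so 9,568/10,400 of the $12,500 range has been used: income = $260,600 + $12,500 × 9,568/10,400 = $272,100.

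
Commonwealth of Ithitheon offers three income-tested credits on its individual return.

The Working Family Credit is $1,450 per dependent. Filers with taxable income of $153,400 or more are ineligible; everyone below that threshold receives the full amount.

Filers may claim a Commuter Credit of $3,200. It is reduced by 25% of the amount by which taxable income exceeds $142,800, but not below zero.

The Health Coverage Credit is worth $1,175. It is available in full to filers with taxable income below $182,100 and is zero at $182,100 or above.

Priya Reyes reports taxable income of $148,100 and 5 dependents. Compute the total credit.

$10,300

Working Family Credit: base = 5 × $1,450 = $7,250. $148,100 is below the $153,400 cutoff, so the full $7,250 applies.
Commuter Credit: 25% of the $5,300 excess over $142,800 is $1,325; credit = $3,200 − $1,325 = $1,875.
Health Coverage Credit: $148,100 is below the $182,100 cutoff, so the full $1,175 applies.
Total: $7,250 + $1,875 + $1,175 = $10,300.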